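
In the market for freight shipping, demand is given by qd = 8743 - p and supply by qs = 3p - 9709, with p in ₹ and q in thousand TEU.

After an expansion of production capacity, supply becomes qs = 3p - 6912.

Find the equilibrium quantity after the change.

4829.25

Original equilibrium: 8743 - p = 3p - 9709 gives 18452 = 4p, so p = 4613 and q = 4130.
After the shift, demand is qd = 8743 - p and supply is qs = 3p - 6912.
Equate the new curves: 8743 - p = 3p - 6912, giving 15655 = 4p, p = 3913.75, q = 4829.25.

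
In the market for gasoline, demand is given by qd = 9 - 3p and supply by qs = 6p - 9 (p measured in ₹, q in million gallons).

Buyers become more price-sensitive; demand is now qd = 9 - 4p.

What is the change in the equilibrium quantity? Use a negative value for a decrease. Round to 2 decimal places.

Before the shock: 9 - 3p = 6p - 9 ⇒ 18 = 9p ⇒ p = 2, q = 3.
After the shift, demand is qd = 9 - 4p and supply is qs = 6p - 9.
Clearing the new market: 9 - 4p = 6p - 9, so p = 1.8 and q = 1.8.
Δq = 1.8 − 3 = -1.20.

-1.20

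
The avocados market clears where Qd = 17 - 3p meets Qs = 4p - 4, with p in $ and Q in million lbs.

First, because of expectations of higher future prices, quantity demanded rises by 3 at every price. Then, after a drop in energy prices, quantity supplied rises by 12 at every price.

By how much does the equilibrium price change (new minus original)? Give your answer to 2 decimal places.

Before the shock: 17 - 3p = 4p - 4 ⇒ 21 = 7p ⇒ p = 3, Q = 8.
After the shift, demand is Qd = 20 - 3p and supply is Qs = 4p + 8.
Setting them equal: 20 - 3p = 4p + 8 → 12 = 7p, so p = 12/7 ≈ 1.7143 and Q = 104/7 ≈ 14.8571.
Δp = 1.7143 − 3 = -1.29.

-1.29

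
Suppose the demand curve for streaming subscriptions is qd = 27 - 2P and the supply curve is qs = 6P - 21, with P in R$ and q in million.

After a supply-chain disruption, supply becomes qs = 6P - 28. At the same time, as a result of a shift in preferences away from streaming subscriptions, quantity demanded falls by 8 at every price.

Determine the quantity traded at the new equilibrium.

7.25

Original equilibrium: 27 - 2P = 6P - 21 gives 48 = 8P, so P = 6 and q = 15.
The shock moves the curves to qd = 19 - 2P and qs = 6P - 28.
Clearing the new market: 19 - 2P = 6P - 28, so P = 5.875 and q = 7.25.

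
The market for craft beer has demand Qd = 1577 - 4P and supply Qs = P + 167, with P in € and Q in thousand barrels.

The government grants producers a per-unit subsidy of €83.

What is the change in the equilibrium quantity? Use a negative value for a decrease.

+66.4

Before the shock: 1577 - 4P = P + 167 ⇒ 1410 = 5P ⇒ P = 282, Q = 449.
Since sellers receive the price plus the subsidy, the effective supply curve becomes Qs = P + 250.
Equate the new curves: 1577 - 4P = P + 250, giving 1327 = 5P, P = 265.4, Q = 515.4.
ΔQ = 515.4 − 449 = +66.4.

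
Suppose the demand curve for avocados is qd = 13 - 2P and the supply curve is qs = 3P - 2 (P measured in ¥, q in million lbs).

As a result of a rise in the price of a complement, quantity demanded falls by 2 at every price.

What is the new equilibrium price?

2.6

Solve the original market: 13 - 2P = 3P - 2, hence P = 3 and q = 7.
The new curves are qd = 11 - 2P (demand) and qs = 3P - 2 (supply).
New equilibrium: 11 - 2P = 3P - 2 ⇒ 13 = 5P ⇒ P = 2.6, q = 5.8.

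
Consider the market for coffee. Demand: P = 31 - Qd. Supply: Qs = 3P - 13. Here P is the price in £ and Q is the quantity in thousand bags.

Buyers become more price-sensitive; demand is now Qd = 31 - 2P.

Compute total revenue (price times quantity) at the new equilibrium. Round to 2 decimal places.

117.92

Solve the original market: 31 - P = 3P - 13, hence P = 11 and Q = 20.
After the shift, demand is Qd = 31 - 2P and supply is Qs = 3P - 13.
Clearing the new market: 31 - 2P = 3P - 13, so P = 8.8 and Q = 13.4.
New expenditure = 8.8 × 13.4 = 117.92.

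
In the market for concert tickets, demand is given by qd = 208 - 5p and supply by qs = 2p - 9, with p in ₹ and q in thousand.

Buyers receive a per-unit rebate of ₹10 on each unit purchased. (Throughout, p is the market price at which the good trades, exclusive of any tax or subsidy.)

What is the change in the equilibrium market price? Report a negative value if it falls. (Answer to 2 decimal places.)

+7.14

Solve the original market: 208 - 5p = 2p - 9, hence p = 31 and q = 53.
Since buyers' out-of-pocket price is the market price minus the rebate, the effective demand curve becomes qd = 258 - 5p.
New equilibrium: 258 - 5p = 2p - 9 ⇒ 267 = 7p ⇒ p = 267/7 ≈ 38.1429, q = 471/7 ≈ 67.2857.
Δp = 38.1429 − 31 = +7.14.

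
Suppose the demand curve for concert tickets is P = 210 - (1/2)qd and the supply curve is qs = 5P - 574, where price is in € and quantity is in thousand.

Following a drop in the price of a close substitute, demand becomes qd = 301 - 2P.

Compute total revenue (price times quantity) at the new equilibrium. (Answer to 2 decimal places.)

6375.00

Before the shock: 420 - 2P = 5P - 574 ⇒ 994 = 7P ⇒ P = 142, q = 136.
After the shift, demand is qd = 301 - 2P and supply is qs = 5P - 574.
Equate the new curves: 301 - 2P = 5P - 574, giving 875 = 7P, P = 125, q = 51.
New expenditure = 125 × 51 = 6375.00.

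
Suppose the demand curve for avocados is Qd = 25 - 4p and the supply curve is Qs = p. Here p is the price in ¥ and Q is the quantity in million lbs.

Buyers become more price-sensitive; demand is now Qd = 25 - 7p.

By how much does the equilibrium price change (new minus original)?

Solve the original market: 25 - 4p = p, hence p = 5 and Q = 5.
The shock moves the curves to Qd = 25 - 7p and Qs = p.
New equilibrium: 25 - 7p = p ⇒ 25 = 8p ⇒ p = 3.125, Q = 3.125.
Δp = 3.125 − 5 = -1.875.

-1.875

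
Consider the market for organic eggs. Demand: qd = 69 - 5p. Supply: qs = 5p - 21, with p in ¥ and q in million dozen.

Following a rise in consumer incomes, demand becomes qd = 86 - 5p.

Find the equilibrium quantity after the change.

32.5

Original equilibrium: 69 - 5p = 5p - 21 gives 90 = 10p, so p = 9 and q = 24.
After the shift, demand is qd = 86 - 5p and supply is qs = 5p - 21.
New equilibrium: 86 - 5p = 5p - 21 ⇒ 107 = 10p ⇒ p = 10.7, q = 32.5.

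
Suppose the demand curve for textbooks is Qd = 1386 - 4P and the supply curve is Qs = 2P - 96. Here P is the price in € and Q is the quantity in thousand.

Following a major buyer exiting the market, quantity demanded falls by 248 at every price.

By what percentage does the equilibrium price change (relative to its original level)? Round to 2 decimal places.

Initially, 1386 - 4P = 2P - 96, so 1482 = 6P and P = 247, Q = 398.
After the shift, demand is Qd = 1138 - 4P and supply is Qs = 2P - 96.
Equate the new curves: 1138 - 4P = 2P - 96, giving 1234 = 6P, P = 617/3 ≈ 205.6667, Q = 946/3 ≈ 315.3333.
%ΔP = (205.6667 − 247) / 247 × 100 = -16.73%.

-16.73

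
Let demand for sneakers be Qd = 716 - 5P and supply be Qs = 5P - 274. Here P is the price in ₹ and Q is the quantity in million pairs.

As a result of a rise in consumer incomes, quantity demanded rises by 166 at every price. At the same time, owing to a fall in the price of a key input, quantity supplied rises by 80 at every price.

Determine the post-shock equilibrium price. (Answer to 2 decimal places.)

Original equilibrium: 716 - 5P = 5P - 274 gives 990 = 10P, so P = 99 and Q = 221.
The new curves are Qd = 882 - 5P (demand) and Qs = 5P - 194 (supply).
Clearing the new market: 882 - 5P = 5P - 194, so P = 107.6 and Q = 344.

107.60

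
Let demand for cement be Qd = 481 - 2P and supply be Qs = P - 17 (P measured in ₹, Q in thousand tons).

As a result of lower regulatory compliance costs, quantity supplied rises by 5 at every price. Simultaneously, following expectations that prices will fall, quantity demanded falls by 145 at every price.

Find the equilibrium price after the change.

116

Original equilibrium: 481 - 2P = P - 17 gives 498 = 3P, so P = 166 and Q = 149.
The new curves are Qd = 336 - 2P (demand) and Qs = P - 12 (supply).
Clearing the new market: 336 - 2P = P - 12, so P = 116 and Q = 104.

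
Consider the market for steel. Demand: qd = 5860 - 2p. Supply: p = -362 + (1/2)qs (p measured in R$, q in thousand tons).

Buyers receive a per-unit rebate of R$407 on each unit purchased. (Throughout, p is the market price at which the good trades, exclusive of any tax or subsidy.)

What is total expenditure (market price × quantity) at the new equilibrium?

Original equilibrium: 5860 - 2p = 2p + 724 gives 5136 = 4p, so p = 1284 and q = 3292.
Since buyers' out-of-pocket price is the market price minus the rebate, the effective demand curve becomes qd = 6674 - 2p.
Setting them equal: 6674 - 2p = 2p + 724 → 5950 = 4p, so p = 1487.5 and q = 3699.
New expenditure = 1487.5 × 3699 = 5502262.5.

5502262.5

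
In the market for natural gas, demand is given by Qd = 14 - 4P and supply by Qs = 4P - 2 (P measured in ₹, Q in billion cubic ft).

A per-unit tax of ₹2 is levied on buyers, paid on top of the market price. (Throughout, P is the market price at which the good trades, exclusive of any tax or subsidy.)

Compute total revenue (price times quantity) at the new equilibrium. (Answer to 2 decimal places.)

2.00

Before the shock: 14 - 4P = 4P - 2 ⇒ 16 = 8P ⇒ P = 2, Q = 6.
Since buyers pay the price plus the tax, the effective demand curve becomes Qd = 6 - 4P.
Clearing the new market: 6 - 4P = 4P - 2, so P = 1 and Q = 2.
New expenditure = 1 × 2 = 2.00.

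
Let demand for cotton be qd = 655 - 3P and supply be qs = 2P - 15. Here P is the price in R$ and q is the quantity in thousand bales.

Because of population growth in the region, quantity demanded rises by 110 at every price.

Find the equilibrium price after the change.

Before the shock: 655 - 3P = 2P - 15 ⇒ 670 = 5P ⇒ P = 134, q = 253.
The shock moves the curves to qd = 765 - 3P and qs = 2P - 15.
Setting them equal: 765 - 3P = 2P - 15 → 780 = 5P, so P = 156 and q = 297.

156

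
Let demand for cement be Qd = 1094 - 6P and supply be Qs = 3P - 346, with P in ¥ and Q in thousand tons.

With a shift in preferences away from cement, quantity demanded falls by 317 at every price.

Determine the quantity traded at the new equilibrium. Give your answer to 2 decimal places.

Before the shock: 1094 - 6P = 3P - 346 ⇒ 1440 = 9P ⇒ P = 160, Q = 134.
The new curves are Qd = 777 - 6P (demand) and Qs = 3P - 346 (supply).
Equate the new curves: 777 - 6P = 3P - 346, giving 1123 = 9P, P = 1123/9 ≈ 124.7778, Q = 85/3 ≈ 28.3333.

28.33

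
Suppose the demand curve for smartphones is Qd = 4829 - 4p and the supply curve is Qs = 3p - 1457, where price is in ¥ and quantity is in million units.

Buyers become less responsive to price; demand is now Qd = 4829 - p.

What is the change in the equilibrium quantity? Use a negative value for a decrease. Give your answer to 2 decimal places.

+2020.50

Before the shock: 4829 - 4p = 3p - 1457 ⇒ 6286 = 7p ⇒ p = 898, Q = 1237.
The new curves are Qd = 4829 - p (demand) and Qs = 3p - 1457 (supply).
New equilibrium: 4829 - p = 3p - 1457 ⇒ 6286 = 4p ⇒ p = 1571.5, Q = 3257.5.
ΔQ = 3257.5 − 1237 = +2020.50.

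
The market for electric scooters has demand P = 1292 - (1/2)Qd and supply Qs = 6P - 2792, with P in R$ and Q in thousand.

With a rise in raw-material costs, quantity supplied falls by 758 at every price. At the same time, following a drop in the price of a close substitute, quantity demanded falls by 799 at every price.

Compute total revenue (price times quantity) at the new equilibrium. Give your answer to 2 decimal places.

300927.34

Solve the original market: 2584 - 2P = 6P - 2792, hence P = 672 and Q = 1240.
The new curves are Qd = 1785 - 2P (demand) and Qs = 6P - 3550 (supply).
New equilibrium: 1785 - 2P = 6P - 3550 ⇒ 5335 = 8P ⇒ P = 666.875, Q = 451.25.
New expenditure = 666.875 × 451.25 = 300927.34.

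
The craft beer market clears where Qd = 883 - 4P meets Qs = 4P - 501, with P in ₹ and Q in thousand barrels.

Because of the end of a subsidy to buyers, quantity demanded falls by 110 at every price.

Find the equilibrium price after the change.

Before the shock: 883 - 4P = 4P - 501 ⇒ 1384 = 8P ⇒ P = 173, Q = 191.
The new curves are Qd = 773 - 4P (demand) and Qs = 4P - 501 (supply).
Clearing the new market: 773 - 4P = 4P - 501, so P = 159.25 and Q = 136.

159.25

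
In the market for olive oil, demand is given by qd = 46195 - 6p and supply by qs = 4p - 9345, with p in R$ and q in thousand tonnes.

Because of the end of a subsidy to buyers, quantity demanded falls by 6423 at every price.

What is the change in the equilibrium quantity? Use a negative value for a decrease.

Solve the original market: 46195 - 6p = 4p - 9345, hence p = 5554 and q = 12871.
The new curves are qd = 39772 - 6p (demand) and qs = 4p - 9345 (supply).
Equate the new curves: 39772 - 6p = 4p - 9345, giving 49117 = 10p, p = 4911.7, q = 10301.8.
Δq = 10301.8 − 12871 = -2569.2.

-2569.2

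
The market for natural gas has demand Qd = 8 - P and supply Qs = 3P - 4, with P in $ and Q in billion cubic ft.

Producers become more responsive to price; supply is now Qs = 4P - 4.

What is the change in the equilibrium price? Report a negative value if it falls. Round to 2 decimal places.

Solve the original market: 8 - P = 3P - 4, hence P = 3 and Q = 5.
With the change applied: demand Qd = 8 - P, supply Qs = 4P - 4.
Equate the new curves: 8 - P = 4P - 4, giving 12 = 5P, P = 2.4, Q = 5.6.
ΔP = 2.4 − 3 = -0.60.

-0.60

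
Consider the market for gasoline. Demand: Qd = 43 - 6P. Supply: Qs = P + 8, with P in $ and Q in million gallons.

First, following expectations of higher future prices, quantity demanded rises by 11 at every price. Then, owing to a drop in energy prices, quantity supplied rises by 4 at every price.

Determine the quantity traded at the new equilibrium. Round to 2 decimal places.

Initially, 43 - 6P = P + 8, so 35 = 7P and P = 5, Q = 13.
With the change applied: demand Qd = 54 - 6P, supply Qs = P + 12.
Equate the new curves: 54 - 6P = P + 12, giving 42 = 7P, P = 6, Q = 18.

18.00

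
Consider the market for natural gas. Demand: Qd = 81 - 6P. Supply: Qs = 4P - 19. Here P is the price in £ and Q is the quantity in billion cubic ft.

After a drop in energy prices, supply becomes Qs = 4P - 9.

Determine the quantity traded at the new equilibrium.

Initially, 81 - 6P = 4P - 19, so 100 = 10P and P = 10, Q = 21.
With the change applied: demand Qd = 81 - 6P, supply Qs = 4P - 9.
New equilibrium: 81 - 6P = 4P - 9 ⇒ 90 = 10P ⇒ P = 9, Q = 27.

27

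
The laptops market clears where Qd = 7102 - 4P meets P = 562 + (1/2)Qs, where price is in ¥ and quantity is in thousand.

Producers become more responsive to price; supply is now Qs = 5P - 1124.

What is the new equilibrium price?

Solve the original market: 7102 - 4P = 2P - 1124, hence P = 1371 and Q = 1618.
After the shift, demand is Qd = 7102 - 4P and supply is Qs = 5P - 1124.
Setting them equal: 7102 - 4P = 5P - 1124 → 8226 = 9P, so P = 914 and Q = 3446.

914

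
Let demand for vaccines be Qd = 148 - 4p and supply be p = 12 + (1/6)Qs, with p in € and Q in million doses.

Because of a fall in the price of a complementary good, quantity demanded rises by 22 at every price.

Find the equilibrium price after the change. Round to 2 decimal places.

24.20

Before the shock: 148 - 4p = 6p - 72 ⇒ 220 = 10p ⇒ p = 22, Q = 60.
The shock moves the curves to Qd = 170 - 4p and Qs = 6p - 72.
Equate the new curves: 170 - 4p = 6p - 72, giving 242 = 10p, p = 24.2, Q = 73.2.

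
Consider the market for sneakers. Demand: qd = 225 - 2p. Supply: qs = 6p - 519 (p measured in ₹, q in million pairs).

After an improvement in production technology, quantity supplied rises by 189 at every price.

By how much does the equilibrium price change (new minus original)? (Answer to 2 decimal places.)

Original equilibrium: 225 - 2p = 6p - 519 gives 744 = 8p, so p = 93 and q = 39.
The shock moves the curves to qd = 225 - 2p and qs = 6p - 330.
Setting them equal: 225 - 2p = 6p - 330 → 555 = 8p, so p = 69.375 and q = 86.25.
Δp = 69.375 − 93 = -23.63.

-23.63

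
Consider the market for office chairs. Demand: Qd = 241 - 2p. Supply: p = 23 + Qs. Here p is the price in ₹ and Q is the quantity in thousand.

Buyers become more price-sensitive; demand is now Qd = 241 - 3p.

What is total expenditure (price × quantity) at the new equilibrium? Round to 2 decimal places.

2838.00

Original equilibrium: 241 - 2p = p - 23 gives 264 = 3p, so p = 88 and Q = 65.
The new curves are Qd = 241 - 3p (demand) and Qs = p - 23 (supply).
Equate the new curves: 241 - 3p = p - 23, giving 264 = 4p, p = 66, Q = 43.
New expenditure = 66 × 43 = 2838.00.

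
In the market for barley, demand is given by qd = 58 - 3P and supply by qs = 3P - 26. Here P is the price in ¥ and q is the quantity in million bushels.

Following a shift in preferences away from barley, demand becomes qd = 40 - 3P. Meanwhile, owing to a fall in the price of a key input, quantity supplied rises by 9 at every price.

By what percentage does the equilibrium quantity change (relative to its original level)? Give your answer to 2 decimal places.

Original equilibrium: 58 - 3P = 3P - 26 gives 84 = 6P, so P = 14 and q = 16.
With the change applied: demand qd = 40 - 3P, supply qs = 3P - 17.
Equate the new curves: 40 - 3P = 3P - 17, giving 57 = 6P, P = 9.5, q = 11.5.
%Δq = (11.5 − 16) / 16 × 100 = -28.13%.

-28.13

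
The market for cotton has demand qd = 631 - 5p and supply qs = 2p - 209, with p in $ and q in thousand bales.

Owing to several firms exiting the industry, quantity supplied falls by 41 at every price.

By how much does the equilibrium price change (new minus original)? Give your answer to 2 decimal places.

+5.86

Solve the original market: 631 - 5p = 2p - 209, hence p = 120 and q = 31.
With the change applied: demand qd = 631 - 5p, supply qs = 2p - 250.
Equate the new curves: 631 - 5p = 2p - 250, giving 881 = 7p, p = 881/7 ≈ 125.8571, q = 12/7 ≈ 1.7143.
Δp = 125.8571 − 120 = +5.86.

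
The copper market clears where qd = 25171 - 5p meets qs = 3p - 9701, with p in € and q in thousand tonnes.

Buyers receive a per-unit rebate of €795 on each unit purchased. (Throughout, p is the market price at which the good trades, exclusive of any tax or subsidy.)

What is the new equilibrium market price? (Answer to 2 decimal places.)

Solve the original market: 25171 - 5p = 3p - 9701, hence p = 4359 and q = 3376.
Since buyers' out-of-pocket price is the market price minus the rebate, the effective demand curve becomes qd = 29146 - 5p.
Clearing the new market: 29146 - 5p = 3p - 9701, so p = 4855.875 and q = 4866.625.

4855.88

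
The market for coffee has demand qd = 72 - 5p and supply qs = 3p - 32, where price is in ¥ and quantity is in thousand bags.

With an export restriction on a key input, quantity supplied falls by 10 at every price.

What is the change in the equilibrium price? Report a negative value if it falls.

Before the shock: 72 - 5p = 3p - 32 ⇒ 104 = 8p ⇒ p = 13, q = 7.
The shock moves the curves to qd = 72 - 5p and qs = 3p - 42.
Equate the new curves: 72 - 5p = 3p - 42, giving 114 = 8p, p = 14.25, q = 0.75.
Δp = 14.25 − 13 = +1.25.

+1.25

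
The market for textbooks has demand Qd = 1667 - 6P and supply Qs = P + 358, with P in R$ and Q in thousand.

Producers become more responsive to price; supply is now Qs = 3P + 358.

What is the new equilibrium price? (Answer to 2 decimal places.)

145.44

Solve the original market: 1667 - 6P = P + 358, hence P = 187 and Q = 545.
The new curves are Qd = 1667 - 6P (demand) and Qs = 3P + 358 (supply).
Clearing the new market: 1667 - 6P = 3P + 358, so P = 1309/9 ≈ 145.4444 and Q = 2383/3 ≈ 794.3333.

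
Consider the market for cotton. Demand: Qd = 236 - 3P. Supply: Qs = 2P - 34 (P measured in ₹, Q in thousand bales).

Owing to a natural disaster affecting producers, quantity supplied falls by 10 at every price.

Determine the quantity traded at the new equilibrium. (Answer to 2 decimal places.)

68.00

Initially, 236 - 3P = 2P - 34, so 270 = 5P and P = 54, Q = 74.
With the change applied: demand Qd = 236 - 3P, supply Qs = 2P - 44.
New equilibrium: 236 - 3P = 2P - 44 ⇒ 280 = 5P ⇒ P = 56, Q = 68.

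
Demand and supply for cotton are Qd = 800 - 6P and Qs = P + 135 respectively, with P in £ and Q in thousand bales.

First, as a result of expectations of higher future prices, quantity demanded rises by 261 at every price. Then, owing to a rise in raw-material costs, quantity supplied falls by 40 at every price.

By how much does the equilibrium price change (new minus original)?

+43

Initially, 800 - 6P = P + 135, so 665 = 7P and P = 95, Q = 230.
The new curves are Qd = 1061 - 6P (demand) and Qs = P + 95 (supply).
Setting them equal: 1061 - 6P = P + 95 → 966 = 7P, so P = 138 and Q = 233.
ΔP = 138 − 95 = +43.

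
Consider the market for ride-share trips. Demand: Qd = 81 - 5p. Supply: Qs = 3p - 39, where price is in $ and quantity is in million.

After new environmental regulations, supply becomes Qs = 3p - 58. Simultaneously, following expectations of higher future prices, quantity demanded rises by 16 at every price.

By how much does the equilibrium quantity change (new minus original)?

Solve the original market: 81 - 5p = 3p - 39, hence p = 15 and Q = 6.
With the change applied: demand Qd = 97 - 5p, supply Qs = 3p - 58.
New equilibrium: 97 - 5p = 3p - 58 ⇒ 155 = 8p ⇒ p = 19.375, Q = 0.125.
ΔQ = 0.125 − 6 = -5.875.

-5.875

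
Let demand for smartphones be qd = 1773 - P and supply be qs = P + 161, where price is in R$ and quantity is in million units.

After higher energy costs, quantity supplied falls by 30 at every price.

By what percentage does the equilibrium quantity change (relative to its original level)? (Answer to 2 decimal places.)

-1.55

Original equilibrium: 1773 - P = P + 161 gives 1612 = 2P, so P = 806 and q = 967.
After the shift, demand is qd = 1773 - P and supply is qs = P + 131.
Setting them equal: 1773 - P = P + 131 → 1642 = 2P, so P = 821 and q = 952.
%Δq = (952 − 967) / 967 × 100 = -1.55%.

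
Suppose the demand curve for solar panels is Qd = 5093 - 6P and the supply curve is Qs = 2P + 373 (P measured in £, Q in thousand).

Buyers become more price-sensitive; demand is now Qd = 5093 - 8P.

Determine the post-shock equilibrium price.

Before the shock: 5093 - 6P = 2P + 373 ⇒ 4720 = 8P ⇒ P = 590, Q = 1553.
After the shift, demand is Qd = 5093 - 8P and supply is Qs = 2P + 373.
New equilibrium: 5093 - 8P = 2P + 373 ⇒ 4720 = 10P ⇒ P = 472, Q = 1317.

472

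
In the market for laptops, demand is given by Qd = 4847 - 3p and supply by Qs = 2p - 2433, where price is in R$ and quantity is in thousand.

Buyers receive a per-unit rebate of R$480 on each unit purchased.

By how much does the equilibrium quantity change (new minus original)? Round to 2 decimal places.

+576.00

Original equilibrium: 4847 - 3p = 2p - 2433 gives 7280 = 5p, so p = 1456 and Q = 479.
Since buyers' out-of-pocket price is the market price minus the rebate, the effective demand curve becomes Qd = 6287 - 3p.
Clearing the new market: 6287 - 3p = 2p - 2433, so p = 1744 and Q = 1055.
ΔQ = 1055 − 479 = +576.00.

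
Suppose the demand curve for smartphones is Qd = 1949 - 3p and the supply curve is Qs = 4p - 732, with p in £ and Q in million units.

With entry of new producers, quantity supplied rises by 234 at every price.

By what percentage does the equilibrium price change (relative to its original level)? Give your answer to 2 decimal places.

-8.73

Solve the original market: 1949 - 3p = 4p - 732, hence p = 383 and Q = 800.
The shock moves the curves to Qd = 1949 - 3p and Qs = 4p - 498.
Setting them equal: 1949 - 3p = 4p - 498 → 2447 = 7p, so p = 2447/7 ≈ 349.5714 and Q = 6302/7 ≈ 900.2857.
%Δp = (349.5714 − 383) / 383 × 100 = -8.73%.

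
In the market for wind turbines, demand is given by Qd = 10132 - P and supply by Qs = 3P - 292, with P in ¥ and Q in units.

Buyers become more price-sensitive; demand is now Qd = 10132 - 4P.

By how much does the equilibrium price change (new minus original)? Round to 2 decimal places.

Solve the original market: 10132 - P = 3P - 292, hence P = 2606 and Q = 7526.
After the shift, demand is Qd = 10132 - 4P and supply is Qs = 3P - 292.
Equate the new curves: 10132 - 4P = 3P - 292, giving 10424 = 7P, P = 10424/7 ≈ 1489.1429, Q = 29228/7 ≈ 4175.4286.
ΔP = 1489.1429 − 2606 = -1116.86.

-1116.86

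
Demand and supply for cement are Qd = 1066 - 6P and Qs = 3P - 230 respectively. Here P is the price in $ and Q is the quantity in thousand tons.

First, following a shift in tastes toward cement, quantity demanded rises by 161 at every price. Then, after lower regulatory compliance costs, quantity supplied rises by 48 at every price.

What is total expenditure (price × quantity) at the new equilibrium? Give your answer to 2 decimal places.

45035.81

Original equilibrium: 1066 - 6P = 3P - 230 gives 1296 = 9P, so P = 144 and Q = 202.
With the change applied: demand Qd = 1227 - 6P, supply Qs = 3P - 182.
New equilibrium: 1227 - 6P = 3P - 182 ⇒ 1409 = 9P ⇒ P = 1409/9 ≈ 156.5556, Q = 863/3 ≈ 287.6667.
New expenditure = 156.5556 × 287.6667 = 45035.81.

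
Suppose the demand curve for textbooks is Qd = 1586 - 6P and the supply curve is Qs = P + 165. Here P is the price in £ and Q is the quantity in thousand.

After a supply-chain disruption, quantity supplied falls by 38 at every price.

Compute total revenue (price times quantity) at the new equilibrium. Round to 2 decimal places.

Initially, 1586 - 6P = P + 165, so 1421 = 7P and P = 203, Q = 368.
The new curves are Qd = 1586 - 6P (demand) and Qs = P + 127 (supply).
Equate the new curves: 1586 - 6P = P + 127, giving 1459 = 7P, P = 1459/7 ≈ 208.4286, Q = 2348/7 ≈ 335.4286.
New expenditure = 208.4286 × 335.4286 = 69912.90.

69912.90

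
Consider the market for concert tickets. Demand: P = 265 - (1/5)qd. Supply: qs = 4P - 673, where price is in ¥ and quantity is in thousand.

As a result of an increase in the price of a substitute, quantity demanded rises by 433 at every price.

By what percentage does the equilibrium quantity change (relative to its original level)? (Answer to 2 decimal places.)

+89.51

Solve the original market: 1325 - 5P = 4P - 673, hence P = 222 and q = 215.
After the shift, demand is qd = 1758 - 5P and supply is qs = 4P - 673.
New equilibrium: 1758 - 5P = 4P - 673 ⇒ 2431 = 9P ⇒ P = 2431/9 ≈ 270.1111, q = 3667/9 ≈ 407.4444.
%Δq = (407.4444 − 215) / 215 × 100 = +89.51%.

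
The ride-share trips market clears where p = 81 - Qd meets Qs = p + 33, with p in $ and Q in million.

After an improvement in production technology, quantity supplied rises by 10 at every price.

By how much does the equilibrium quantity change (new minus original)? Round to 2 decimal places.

Initially, 81 - p = p + 33, so 48 = 2p and p = 24, Q = 57.
The new curves are Qd = 81 - p (demand) and Qs = p + 43 (supply).
Equate the new curves: 81 - p = p + 43, giving 38 = 2p, p = 19, Q = 62.
ΔQ = 62 − 57 = +5.00.

+5.00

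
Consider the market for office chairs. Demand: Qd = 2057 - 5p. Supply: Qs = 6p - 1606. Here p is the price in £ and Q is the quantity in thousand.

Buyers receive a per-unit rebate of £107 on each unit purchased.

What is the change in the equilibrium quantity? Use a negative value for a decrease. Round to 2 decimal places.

+291.82

Original equilibrium: 2057 - 5p = 6p - 1606 gives 3663 = 11p, so p = 333 and Q = 392.
Since buyers' out-of-pocket price is the market price minus the rebate, the effective demand curve becomes Qd = 2592 - 5p.
Equate the new curves: 2592 - 5p = 6p - 1606, giving 4198 = 11p, p = 4198/11 ≈ 381.6364, Q = 7522/11 ≈ 683.8182.
ΔQ = 683.8182 − 392 = +291.82.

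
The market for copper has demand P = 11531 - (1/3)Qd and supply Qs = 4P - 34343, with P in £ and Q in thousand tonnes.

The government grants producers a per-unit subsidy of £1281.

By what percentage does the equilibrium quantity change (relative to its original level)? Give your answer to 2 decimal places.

Original equilibrium: 34593 - 3P = 4P - 34343 gives 68936 = 7P, so P = 9848 and Q = 5049.
Since sellers receive the price plus the subsidy, the effective supply curve becomes Qs = 4P - 29219.
Clearing the new market: 34593 - 3P = 4P - 29219, so P = 9116 and Q = 7245.
%ΔQ = (7245 − 5049) / 5049 × 100 = +43.49%.

+43.49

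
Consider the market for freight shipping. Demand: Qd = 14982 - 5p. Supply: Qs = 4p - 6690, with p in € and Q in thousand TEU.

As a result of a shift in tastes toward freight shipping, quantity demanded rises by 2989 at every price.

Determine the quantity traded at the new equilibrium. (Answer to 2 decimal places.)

Before the shock: 14982 - 5p = 4p - 6690 ⇒ 21672 = 9p ⇒ p = 2408, Q = 2942.
With the change applied: demand Qd = 17971 - 5p, supply Qs = 4p - 6690.
Clearing the new market: 17971 - 5p = 4p - 6690, so p = 24661/9 ≈ 2740.1111 and Q = 38434/9 ≈ 4270.4444.

4270.44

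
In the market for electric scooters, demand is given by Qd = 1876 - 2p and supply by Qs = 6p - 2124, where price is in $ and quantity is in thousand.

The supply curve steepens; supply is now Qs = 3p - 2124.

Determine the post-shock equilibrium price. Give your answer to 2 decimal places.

800.00

Original equilibrium: 1876 - 2p = 6p - 2124 gives 4000 = 8p, so p = 500 and Q = 876.
After the shift, demand is Qd = 1876 - 2p and supply is Qs = 3p - 2124.
Setting them equal: 1876 - 2p = 3p - 2124 → 4000 = 5p, so p = 800 and Q = 276.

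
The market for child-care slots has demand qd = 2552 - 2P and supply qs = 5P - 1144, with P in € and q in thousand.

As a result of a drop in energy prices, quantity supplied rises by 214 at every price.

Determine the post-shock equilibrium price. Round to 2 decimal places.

Before the shock: 2552 - 2P = 5P - 1144 ⇒ 3696 = 7P ⇒ P = 528, q = 1496.
The new curves are qd = 2552 - 2P (demand) and qs = 5P - 930 (supply).
New equilibrium: 2552 - 2P = 5P - 930 ⇒ 3482 = 7P ⇒ P = 3482/7 ≈ 497.4286, q = 10900/7 ≈ 1557.1429.

497.43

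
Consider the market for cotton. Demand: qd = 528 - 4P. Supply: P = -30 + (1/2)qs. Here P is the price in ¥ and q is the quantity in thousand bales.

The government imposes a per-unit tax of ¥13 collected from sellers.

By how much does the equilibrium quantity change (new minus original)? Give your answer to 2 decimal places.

Initially, 528 - 4P = 2P + 60, so 468 = 6P and P = 78, q = 216.
Since sellers keep the price net of the tax, the effective supply curve becomes qs = 2P + 34.
Setting them equal: 528 - 4P = 2P + 34 → 494 = 6P, so P = 247/3 ≈ 82.3333 and q = 596/3 ≈ 198.6667.
Δq = 198.6667 − 216 = -17.33.

-17.33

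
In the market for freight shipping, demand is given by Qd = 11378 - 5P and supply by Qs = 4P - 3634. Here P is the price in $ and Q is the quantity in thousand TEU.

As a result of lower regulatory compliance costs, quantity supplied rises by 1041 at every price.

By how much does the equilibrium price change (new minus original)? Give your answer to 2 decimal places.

-115.67

Original equilibrium: 11378 - 5P = 4P - 3634 gives 15012 = 9P, so P = 1668 and Q = 3038.
After the shift, demand is Qd = 11378 - 5P and supply is Qs = 4P - 2593.
Setting them equal: 11378 - 5P = 4P - 2593 → 13971 = 9P, so P = 4657/3 ≈ 1552.3333 and Q = 10849/3 ≈ 3616.3333.
ΔP = 1552.3333 − 1668 = -115.67.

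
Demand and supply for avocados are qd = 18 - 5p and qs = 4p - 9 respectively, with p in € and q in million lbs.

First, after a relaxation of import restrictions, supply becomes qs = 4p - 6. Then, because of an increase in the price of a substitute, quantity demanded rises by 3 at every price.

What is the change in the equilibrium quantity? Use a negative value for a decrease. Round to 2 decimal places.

+3.00

Solve the original market: 18 - 5p = 4p - 9, hence p = 3 and q = 3.
The shock moves the curves to qd = 21 - 5p and qs = 4p - 6.
Clearing the new market: 21 - 5p = 4p - 6, so p = 3 and q = 6.
Δq = 6 − 3 = +3.00.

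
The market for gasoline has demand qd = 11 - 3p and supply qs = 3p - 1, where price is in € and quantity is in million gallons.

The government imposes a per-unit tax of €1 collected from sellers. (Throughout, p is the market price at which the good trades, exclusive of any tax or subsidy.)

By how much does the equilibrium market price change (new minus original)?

Initially, 11 - 3p = 3p - 1, so 12 = 6p and p = 2, q = 5.
Since sellers keep the price net of the tax, the effective supply curve becomes qs = 3p - 4.
Clearing the new market: 11 - 3p = 3p - 4, so p = 2.5 and q = 3.5.
Δp = 2.5 − 2 = +0.5.

+0.5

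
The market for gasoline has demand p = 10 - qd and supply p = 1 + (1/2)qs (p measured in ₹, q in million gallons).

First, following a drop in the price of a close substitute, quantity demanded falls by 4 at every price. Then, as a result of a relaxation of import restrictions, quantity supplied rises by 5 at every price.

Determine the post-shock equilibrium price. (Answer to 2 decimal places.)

Original equilibrium: 10 - p = 2p - 2 gives 12 = 3p, so p = 4 and q = 6.
With the change applied: demand qd = 6 - p, supply qs = 2p + 3.
New equilibrium: 6 - p = 2p + 3 ⇒ 3 = 3p ⇒ p = 1, q = 5.

1.00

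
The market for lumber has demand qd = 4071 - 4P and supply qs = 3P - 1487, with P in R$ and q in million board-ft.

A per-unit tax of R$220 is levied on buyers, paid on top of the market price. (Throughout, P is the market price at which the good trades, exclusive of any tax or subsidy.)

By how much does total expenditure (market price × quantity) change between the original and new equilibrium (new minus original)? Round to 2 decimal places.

Original equilibrium: 4071 - 4P = 3P - 1487 gives 5558 = 7P, so P = 794 and q = 895.
Since buyers pay the price plus the tax, the effective demand curve becomes qd = 3191 - 4P.
New equilibrium: 3191 - 4P = 3P - 1487 ⇒ 4678 = 7P ⇒ P = 4678/7 ≈ 668.2857, q = 3625/7 ≈ 517.8571.
Expenditure moves from 794×895 = 710630 to 668.2857×517.8571 = 346076.5306; change = -364553.47.

-364553.47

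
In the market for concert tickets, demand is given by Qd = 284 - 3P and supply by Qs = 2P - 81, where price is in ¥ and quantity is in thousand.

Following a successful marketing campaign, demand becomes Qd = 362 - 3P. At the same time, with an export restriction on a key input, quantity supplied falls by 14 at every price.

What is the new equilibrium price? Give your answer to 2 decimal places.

Initially, 284 - 3P = 2P - 81, so 365 = 5P and P = 73, Q = 65.
The shock moves the curves to Qd = 362 - 3P and Qs = 2P - 95.
Equate the new curves: 362 - 3P = 2P - 95, giving 457 = 5P, P = 91.4, Q = 87.8.

91.40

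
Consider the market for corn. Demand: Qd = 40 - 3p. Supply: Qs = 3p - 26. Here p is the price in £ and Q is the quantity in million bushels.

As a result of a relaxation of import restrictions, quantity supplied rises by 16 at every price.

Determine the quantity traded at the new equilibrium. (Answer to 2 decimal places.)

Initially, 40 - 3p = 3p - 26, so 66 = 6p and p = 11, Q = 7.
The shock moves the curves to Qd = 40 - 3p and Qs = 3p - 10.
Equate the new curves: 40 - 3p = 3p - 10, giving 50 = 6p, p = 25/3 ≈ 8.3333, Q = 15.

15.00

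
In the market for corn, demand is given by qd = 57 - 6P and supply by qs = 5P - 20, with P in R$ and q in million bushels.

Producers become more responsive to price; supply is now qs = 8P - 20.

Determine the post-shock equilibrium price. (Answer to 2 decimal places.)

5.50

Before the shock: 57 - 6P = 5P - 20 ⇒ 77 = 11P ⇒ P = 7, q = 15.
After the shift, demand is qd = 57 - 6P and supply is qs = 8P - 20.
Clearing the new market: 57 - 6P = 8P - 20, so P = 5.5 and q = 24.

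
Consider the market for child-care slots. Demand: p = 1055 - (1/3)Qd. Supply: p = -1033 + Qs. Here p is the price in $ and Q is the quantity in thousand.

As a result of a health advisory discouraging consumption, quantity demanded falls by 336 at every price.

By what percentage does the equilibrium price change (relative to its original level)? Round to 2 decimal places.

-15.76

Before the shock: 3165 - 3p = p + 1033 ⇒ 2132 = 4p ⇒ p = 533, Q = 1566.
The new curves are Qd = 2829 - 3p (demand) and Qs = p + 1033 (supply).
Setting them equal: 2829 - 3p = p + 1033 → 1796 = 4p, so p = 449 and Q = 1482.
%Δp = (449 − 533) / 533 × 100 = -15.76%.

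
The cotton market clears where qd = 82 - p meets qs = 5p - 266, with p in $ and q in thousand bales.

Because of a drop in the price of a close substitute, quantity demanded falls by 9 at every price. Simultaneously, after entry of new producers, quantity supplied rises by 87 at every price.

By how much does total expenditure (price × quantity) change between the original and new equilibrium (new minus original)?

-90

Original equilibrium: 82 - p = 5p - 266 gives 348 = 6p, so p = 58 and q = 24.
The shock moves the curves to qd = 73 - p and qs = 5p - 179.
Clearing the new market: 73 - p = 5p - 179, so p = 42 and q = 31.
Expenditure moves from 58×24 = 1392 to 42×31 = 1302; change = -90.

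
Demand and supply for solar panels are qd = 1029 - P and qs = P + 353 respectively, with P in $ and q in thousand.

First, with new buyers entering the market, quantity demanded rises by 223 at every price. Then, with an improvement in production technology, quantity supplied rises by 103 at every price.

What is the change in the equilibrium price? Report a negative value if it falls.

+60

Initially, 1029 - P = P + 353, so 676 = 2P and P = 338, q = 691.
The shock moves the curves to qd = 1252 - P and qs = P + 456.
Equate the new curves: 1252 - P = P + 456, giving 796 = 2P, P = 398, q = 854.
ΔP = 398 − 338 = +60.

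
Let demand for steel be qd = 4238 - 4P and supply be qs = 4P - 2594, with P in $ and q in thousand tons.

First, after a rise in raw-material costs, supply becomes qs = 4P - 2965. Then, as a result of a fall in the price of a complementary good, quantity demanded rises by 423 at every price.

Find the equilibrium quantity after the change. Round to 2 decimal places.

Original equilibrium: 4238 - 4P = 4P - 2594 gives 6832 = 8P, so P = 854 and q = 822.
The shock moves the curves to qd = 4661 - 4P and qs = 4P - 2965.
New equilibrium: 4661 - 4P = 4P - 2965 ⇒ 7626 = 8P ⇒ P = 953.25, q = 848.

848.00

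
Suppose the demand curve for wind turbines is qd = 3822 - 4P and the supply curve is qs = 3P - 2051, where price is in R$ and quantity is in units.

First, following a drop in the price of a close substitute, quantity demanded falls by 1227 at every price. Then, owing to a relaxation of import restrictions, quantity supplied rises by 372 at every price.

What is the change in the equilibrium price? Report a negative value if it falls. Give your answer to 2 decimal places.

-228.43

Solve the original market: 3822 - 4P = 3P - 2051, hence P = 839 and q = 466.
After the shift, demand is qd = 2595 - 4P and supply is qs = 3P - 1679.
Equate the new curves: 2595 - 4P = 3P - 1679, giving 4274 = 7P, P = 4274/7 ≈ 610.5714, q = 1069/7 ≈ 152.7143.
ΔP = 610.5714 − 839 = -228.43.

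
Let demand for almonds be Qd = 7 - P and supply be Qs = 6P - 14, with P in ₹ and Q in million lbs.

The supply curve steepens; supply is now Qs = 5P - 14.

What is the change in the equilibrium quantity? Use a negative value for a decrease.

Original equilibrium: 7 - P = 6P - 14 gives 21 = 7P, so P = 3 and Q = 4.
After the shift, demand is Qd = 7 - P and supply is Qs = 5P - 14.
New equilibrium: 7 - P = 5P - 14 ⇒ 21 = 6P ⇒ P = 3.5, Q = 3.5.
ΔQ = 3.5 − 4 = -0.5.

-0.5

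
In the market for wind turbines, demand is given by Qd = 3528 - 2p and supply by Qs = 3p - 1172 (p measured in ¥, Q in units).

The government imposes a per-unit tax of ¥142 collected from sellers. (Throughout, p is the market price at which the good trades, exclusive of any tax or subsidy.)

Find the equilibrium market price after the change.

1025.2

Solve the original market: 3528 - 2p = 3p - 1172, hence p = 940 and Q = 1648.
Since sellers keep the price net of the tax, the effective supply curve becomes Qs = 3p - 1598.
Clearing the new market: 3528 - 2p = 3p - 1598, so p = 1025.2 and Q = 1477.6.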